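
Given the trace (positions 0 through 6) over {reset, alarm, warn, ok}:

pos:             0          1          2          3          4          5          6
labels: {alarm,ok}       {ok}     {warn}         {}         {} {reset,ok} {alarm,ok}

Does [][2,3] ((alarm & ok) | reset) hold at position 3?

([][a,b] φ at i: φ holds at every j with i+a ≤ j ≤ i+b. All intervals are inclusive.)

Check ((alarm & ok) | reset) at every j in [5,6]:
  j=5: true
  j=6: true
All positions satisfy it → formula holds.

Yes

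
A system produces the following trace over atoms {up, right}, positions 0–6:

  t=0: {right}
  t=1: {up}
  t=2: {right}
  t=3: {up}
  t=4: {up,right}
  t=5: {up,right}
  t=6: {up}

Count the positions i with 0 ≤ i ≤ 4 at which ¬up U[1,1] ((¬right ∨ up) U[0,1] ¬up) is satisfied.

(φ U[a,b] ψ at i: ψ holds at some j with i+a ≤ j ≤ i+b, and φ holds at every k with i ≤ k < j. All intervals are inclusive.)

Evaluate at each i in [0,4]:
  i=0: ✓ (rhs at j=1; lhs holds on [0,0])
  i=1: ✗ (lhs fails at k=1 before rhs at j=2)
  i=2: ✗ (no rhs in [3,3])
  i=3: ✗ (no rhs in [4,4])
  i=4: ✗ (no rhs in [5,5])
Positions where it holds: {0} → 1.

1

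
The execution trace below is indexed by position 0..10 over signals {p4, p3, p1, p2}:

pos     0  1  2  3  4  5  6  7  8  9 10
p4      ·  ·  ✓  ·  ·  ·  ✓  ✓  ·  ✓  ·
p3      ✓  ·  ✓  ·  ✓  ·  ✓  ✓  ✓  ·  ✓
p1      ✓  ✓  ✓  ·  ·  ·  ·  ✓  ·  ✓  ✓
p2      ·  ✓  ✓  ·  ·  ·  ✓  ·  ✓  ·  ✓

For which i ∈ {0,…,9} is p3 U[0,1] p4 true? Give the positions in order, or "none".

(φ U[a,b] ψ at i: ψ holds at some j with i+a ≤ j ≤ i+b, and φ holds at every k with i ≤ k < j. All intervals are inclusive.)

Evaluate at each i in [0,9]:
  i=0: ✗ (no rhs in [0,1])
  i=1: ✗ (lhs fails at k=1 before rhs at j=2)
  i=2: ✓ (rhs at j=2)
  i=3: ✗ (no rhs in [3,4])
  i=4: ✗ (no rhs in [4,5])
  i=5: ✗ (lhs fails at k=5 before rhs at j=6)
  i=6: ✓ (rhs at j=6)
  i=7: ✓ (rhs at j=7)
  i=8: ✓ (rhs at j=9; lhs holds on [8,8])
  i=9: ✓ (rhs at j=9)

2, 6, 7, 8, 9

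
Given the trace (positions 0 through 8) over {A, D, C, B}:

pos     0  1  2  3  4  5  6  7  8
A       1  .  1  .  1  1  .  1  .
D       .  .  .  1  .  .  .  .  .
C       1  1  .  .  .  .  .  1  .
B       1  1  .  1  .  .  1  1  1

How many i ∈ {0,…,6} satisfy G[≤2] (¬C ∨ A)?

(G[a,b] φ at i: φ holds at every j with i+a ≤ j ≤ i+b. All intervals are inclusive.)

Evaluate at each i in [0,6]:
  i=0: ✗ (fails at j=1)
  i=1: ✗ (fails at j=1)
  i=2: ✓ (all of [2,4])
  i=3: ✓ (all of [3,5])
  i=4: ✓ (all of [4,6])
  i=5: ✓ (all of [5,7])
  i=6: ✓ (all of [6,8])
Positions where it holds: {2, 3, 4, 5, 6} → 5.

5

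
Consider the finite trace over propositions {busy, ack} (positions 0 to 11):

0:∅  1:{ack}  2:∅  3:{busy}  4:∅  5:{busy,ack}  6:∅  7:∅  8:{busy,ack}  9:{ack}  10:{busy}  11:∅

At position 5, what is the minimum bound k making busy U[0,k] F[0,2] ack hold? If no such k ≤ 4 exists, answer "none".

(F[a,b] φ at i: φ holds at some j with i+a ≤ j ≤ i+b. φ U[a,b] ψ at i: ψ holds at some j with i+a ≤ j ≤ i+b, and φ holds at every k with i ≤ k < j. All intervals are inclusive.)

0

Need earliest j ≥ 5 with F[0,2] ack, and busy at every k in [5,j-1].
  j=5: rhs holds (empty prefix). k = 0.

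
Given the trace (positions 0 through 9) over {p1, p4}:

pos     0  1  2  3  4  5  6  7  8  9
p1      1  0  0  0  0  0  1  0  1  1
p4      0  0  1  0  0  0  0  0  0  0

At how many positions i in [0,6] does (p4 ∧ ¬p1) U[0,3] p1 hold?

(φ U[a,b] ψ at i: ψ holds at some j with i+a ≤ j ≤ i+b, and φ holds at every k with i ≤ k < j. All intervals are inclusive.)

Evaluate at each i in [0,6]:
  i=0: ✓ (rhs at j=0)
  i=1: ✗ (no rhs in [1,4])
  i=2: ✗ (no rhs in [2,5])
  i=3: ✗ (lhs fails at k=3 before rhs at j=6)
  i=4: ✗ (lhs fails at k=4 before rhs at j=6)
  i=5: ✗ (lhs fails at k=5 before rhs at j=6)
  i=6: ✓ (rhs at j=6)
Positions where it holds: {0, 6} → 2.

2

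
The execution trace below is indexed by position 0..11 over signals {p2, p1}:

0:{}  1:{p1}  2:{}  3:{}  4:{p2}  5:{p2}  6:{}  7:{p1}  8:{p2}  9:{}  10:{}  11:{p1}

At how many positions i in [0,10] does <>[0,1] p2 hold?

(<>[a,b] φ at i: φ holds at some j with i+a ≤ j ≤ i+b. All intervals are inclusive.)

Evaluate at each i in [0,10]:
  i=0: ✗ (none in [0,1])
  i=1: ✗ (none in [1,2])
  i=2: ✗ (none in [2,3])
  i=3: ✓ (witness j=4)
  i=4: ✓ (witness j=4)
  i=5: ✓ (witness j=5)
  i=6: ✗ (none in [6,7])
  i=7: ✓ (witness j=8)
  i=8: ✓ (witness j=8)
  i=9: ✗ (none in [9,10])
  i=10: ✗ (none in [10,11])
Positions where it holds: {3, 4, 5, 7, 8} → 5.

5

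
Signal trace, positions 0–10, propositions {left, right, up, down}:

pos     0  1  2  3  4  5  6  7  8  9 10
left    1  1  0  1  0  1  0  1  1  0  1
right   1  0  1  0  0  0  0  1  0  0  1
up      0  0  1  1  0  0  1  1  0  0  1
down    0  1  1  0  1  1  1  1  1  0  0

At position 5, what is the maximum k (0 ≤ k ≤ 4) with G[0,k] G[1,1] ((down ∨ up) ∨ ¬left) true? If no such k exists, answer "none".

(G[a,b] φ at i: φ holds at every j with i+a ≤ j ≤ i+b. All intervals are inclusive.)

G[1,1] ((down ∨ up) ∨ ¬left) must hold from j=5 onward; find where it first fails.
  j=5: holds
  j=6: holds
  j=7: holds
  j=8: holds
  j=9: holds
Holds through j=9; largest k = 4.

4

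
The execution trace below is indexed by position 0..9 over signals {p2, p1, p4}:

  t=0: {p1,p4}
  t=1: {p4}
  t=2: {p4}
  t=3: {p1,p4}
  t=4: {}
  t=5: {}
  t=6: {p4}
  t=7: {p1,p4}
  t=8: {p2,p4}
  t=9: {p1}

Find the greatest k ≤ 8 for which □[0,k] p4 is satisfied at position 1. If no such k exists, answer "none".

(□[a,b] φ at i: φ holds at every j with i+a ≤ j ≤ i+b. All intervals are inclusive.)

p4 must hold from j=1 onward; find where it first fails.
  j=1: holds
  j=2: holds
  j=3: holds
  j=4: fails
Holds on [1,3], so largest k = 2.

2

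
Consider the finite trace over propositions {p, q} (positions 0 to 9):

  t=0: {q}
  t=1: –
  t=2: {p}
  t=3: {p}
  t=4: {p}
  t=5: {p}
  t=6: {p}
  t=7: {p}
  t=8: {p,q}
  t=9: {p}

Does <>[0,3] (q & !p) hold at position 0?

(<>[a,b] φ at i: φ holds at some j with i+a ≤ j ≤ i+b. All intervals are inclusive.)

Holds

Check (q & !p) at each j in [0,3]:
  j=0: true
  j=1: false
  j=2: false
  j=3: false
Found at j=0 → formula holds.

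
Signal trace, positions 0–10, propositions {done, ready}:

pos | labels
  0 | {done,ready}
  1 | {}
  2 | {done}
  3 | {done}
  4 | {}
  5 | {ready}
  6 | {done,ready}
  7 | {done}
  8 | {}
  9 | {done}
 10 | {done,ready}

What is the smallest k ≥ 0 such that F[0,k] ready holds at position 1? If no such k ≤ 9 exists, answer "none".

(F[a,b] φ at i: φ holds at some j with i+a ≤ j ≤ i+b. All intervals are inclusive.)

Scan j = 1,2,… for ready:
  j=1: fails
  j=2: fails
  j=3: fails
  j=4: fails
  j=5: holds
First hit at j=5, so smallest k = 5-1 = 4.

4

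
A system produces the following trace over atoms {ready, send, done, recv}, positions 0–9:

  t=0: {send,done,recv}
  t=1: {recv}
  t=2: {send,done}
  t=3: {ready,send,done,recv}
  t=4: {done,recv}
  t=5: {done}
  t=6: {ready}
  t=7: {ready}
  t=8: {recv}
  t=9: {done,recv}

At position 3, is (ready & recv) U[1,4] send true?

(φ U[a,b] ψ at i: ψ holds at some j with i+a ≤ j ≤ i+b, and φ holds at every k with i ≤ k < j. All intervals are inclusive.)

Need some j in [4,7] with send, and (ready & recv) at every k in [3,j-1].
  j=4: send false.
  j=5: send false.
  j=6: send false.
  j=7: send false.
No j in the window works → until fails.

False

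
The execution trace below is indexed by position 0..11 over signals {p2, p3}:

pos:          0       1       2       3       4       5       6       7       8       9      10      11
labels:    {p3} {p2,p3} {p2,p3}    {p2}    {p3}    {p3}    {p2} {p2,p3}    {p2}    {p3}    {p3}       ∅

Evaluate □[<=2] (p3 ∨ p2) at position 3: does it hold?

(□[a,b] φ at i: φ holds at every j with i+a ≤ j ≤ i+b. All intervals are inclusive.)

Check (p3 ∨ p2) at every j in [3,5]:
  j=3: true
  j=4: true
  j=5: true
All positions satisfy it → formula holds.

True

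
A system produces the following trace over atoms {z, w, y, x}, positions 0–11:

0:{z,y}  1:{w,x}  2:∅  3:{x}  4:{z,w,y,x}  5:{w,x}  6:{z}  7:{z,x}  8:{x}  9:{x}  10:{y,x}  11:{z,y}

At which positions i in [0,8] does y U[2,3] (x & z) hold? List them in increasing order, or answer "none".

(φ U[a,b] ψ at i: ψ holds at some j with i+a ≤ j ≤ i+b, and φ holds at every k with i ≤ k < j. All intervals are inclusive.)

none

Evaluate at each i in [0,8]:
  i=0: ✗ (no rhs in [2,3])
  i=1: ✗ (lhs fails at k=1 before rhs at j=4)
  i=2: ✗ (lhs fails at k=2 before rhs at j=4)
  i=3: ✗ (no rhs in [5,6])
  i=4: ✗ (lhs fails at k=5 before rhs at j=7)
  i=5: ✗ (lhs fails at k=5 before rhs at j=7)
  i=6: ✗ (no rhs in [8,9])
  i=7: ✗ (no rhs in [9,10])
  i=8: ✗ (no rhs in [10,11])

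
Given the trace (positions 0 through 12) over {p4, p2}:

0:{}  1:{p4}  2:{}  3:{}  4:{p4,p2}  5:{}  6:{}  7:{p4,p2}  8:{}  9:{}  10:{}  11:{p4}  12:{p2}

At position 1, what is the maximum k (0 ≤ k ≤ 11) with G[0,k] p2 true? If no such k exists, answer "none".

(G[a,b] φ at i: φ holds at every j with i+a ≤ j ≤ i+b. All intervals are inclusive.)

p2 must hold from j=1 onward; find where it first fails.
  j=1: fails → no k works.

none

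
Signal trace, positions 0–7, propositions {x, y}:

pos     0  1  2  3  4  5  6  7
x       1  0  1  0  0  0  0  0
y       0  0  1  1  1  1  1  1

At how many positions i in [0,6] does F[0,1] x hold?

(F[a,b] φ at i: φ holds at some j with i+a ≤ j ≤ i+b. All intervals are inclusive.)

Evaluate at each i in [0,6]:
  i=0: ✓ (witness j=0)
  i=1: ✓ (witness j=2)
  i=2: ✓ (witness j=2)
  i=3: ✗ (none in [3,4])
  i=4: ✗ (none in [4,5])
  i=5: ✗ (none in [5,6])
  i=6: ✗ (none in [6,7])
Positions where it holds: {0, 1, 2} → 3.

3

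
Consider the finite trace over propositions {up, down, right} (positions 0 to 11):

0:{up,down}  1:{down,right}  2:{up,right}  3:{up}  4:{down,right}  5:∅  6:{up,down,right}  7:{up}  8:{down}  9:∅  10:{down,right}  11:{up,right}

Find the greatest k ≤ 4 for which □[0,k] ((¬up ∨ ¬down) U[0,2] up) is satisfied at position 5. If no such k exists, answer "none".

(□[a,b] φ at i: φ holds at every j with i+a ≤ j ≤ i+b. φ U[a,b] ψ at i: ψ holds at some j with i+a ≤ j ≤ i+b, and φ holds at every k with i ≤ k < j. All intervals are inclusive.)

((¬up ∨ ¬down) U[0,2] up) must hold from j=5 onward; find where it first fails.
  j=5: holds
  j=6: holds
  j=7: holds
  j=8: fails
Holds on [5,7], so largest k = 2.

2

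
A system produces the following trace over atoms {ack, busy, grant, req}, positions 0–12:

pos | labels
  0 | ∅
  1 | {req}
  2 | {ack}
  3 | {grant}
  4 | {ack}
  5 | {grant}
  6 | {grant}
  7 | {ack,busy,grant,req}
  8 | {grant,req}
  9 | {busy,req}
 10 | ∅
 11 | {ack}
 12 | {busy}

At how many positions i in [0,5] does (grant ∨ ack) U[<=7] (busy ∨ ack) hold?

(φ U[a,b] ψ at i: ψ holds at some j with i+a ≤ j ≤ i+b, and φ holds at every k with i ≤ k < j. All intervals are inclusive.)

4

Evaluate at each i in [0,5]:
  i=0: ✗ (lhs fails at k=0 before rhs at j=2)
  i=1: ✗ (lhs fails at k=1 before rhs at j=2)
  i=2: ✓ (rhs at j=2)
  i=3: ✓ (rhs at j=4; lhs holds on [3,3])
  i=4: ✓ (rhs at j=4)
  i=5: ✓ (rhs at j=7; lhs holds on [5,6])
Positions where it holds: {2, 3, 4, 5} → 4.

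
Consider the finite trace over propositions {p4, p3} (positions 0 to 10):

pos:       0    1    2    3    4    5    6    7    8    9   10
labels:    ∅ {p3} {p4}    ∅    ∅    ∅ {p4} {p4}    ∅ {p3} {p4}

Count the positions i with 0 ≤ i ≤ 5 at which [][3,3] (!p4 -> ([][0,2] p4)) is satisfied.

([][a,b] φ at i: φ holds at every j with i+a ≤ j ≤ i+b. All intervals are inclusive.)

Evaluate at each i in [0,5]:
  i=0: ✗ (fails at j=3)
  i=1: ✗ (fails at j=4)
  i=2: ✗ (fails at j=5)
  i=3: ✓ (all of [6,6])
  i=4: ✓ (all of [7,7])
  i=5: ✗ (fails at j=8)
Positions where it holds: {3, 4} → 2.

2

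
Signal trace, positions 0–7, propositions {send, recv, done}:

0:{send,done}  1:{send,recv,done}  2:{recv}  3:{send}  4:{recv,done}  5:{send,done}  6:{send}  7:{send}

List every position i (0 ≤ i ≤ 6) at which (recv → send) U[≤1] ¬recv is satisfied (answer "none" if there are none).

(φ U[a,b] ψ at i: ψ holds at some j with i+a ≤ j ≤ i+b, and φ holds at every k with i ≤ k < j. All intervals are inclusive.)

0, 3, 5, 6

Evaluate at each i in [0,6]:
  i=0: ✓ (rhs at j=0)
  i=1: ✗ (no rhs in [1,2])
  i=2: ✗ (lhs fails at k=2 before rhs at j=3)
  i=3: ✓ (rhs at j=3)
  i=4: ✗ (lhs fails at k=4 before rhs at j=5)
  i=5: ✓ (rhs at j=5)
  i=6: ✓ (rhs at j=6)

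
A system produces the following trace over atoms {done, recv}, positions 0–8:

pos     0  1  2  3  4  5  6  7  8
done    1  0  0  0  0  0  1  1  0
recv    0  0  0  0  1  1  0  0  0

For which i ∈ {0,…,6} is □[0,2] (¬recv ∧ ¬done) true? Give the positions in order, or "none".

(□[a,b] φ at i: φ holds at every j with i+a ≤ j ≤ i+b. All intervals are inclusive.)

1

Evaluate at each i in [0,6]:
  i=0: ✗ (fails at j=0)
  i=1: ✓ (all of [1,3])
  i=2: ✗ (fails at j=4)
  i=3: ✗ (fails at j=4)
  i=4: ✗ (fails at j=4)
  i=5: ✗ (fails at j=5)
  i=6: ✗ (fails at j=6)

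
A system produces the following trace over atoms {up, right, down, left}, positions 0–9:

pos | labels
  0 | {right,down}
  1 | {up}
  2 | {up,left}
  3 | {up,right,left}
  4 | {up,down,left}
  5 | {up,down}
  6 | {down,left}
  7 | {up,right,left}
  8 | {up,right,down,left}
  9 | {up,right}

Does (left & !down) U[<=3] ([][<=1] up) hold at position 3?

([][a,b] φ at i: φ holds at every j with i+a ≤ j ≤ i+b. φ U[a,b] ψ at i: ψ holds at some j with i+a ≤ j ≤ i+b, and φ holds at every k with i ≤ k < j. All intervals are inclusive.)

Yes

Need some j in [3,6] with [][<=1] up, and (left & !down) at every k in [3,j-1].
  j=3: [][<=1] up holds; no prefix to check → satisfied.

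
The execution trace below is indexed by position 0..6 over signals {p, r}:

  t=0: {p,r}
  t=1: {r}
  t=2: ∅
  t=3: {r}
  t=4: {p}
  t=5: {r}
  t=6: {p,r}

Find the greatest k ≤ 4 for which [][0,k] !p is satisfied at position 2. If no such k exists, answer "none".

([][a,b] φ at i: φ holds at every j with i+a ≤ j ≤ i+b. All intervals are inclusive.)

!p must hold from j=2 onward; find where it first fails.
  j=2: holds
  j=3: holds
  j=4: fails
Holds on [2,3], so largest k = 1.

1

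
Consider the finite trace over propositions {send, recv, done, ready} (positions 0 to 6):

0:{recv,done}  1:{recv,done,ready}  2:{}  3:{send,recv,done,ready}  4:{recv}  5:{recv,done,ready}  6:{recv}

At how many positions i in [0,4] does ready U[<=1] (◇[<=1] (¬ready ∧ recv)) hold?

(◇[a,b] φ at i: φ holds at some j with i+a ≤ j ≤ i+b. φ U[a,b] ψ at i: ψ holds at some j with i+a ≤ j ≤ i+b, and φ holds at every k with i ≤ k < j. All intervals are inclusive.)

3

Evaluate at each i in [0,4]:
  i=0: ✓ (rhs at j=0)
  i=1: ✗ (no rhs in [1,2])
  i=2: ✗ (lhs fails at k=2 before rhs at j=3)
  i=3: ✓ (rhs at j=3)
  i=4: ✓ (rhs at j=4)
Positions where it holds: {0, 3, 4} → 3.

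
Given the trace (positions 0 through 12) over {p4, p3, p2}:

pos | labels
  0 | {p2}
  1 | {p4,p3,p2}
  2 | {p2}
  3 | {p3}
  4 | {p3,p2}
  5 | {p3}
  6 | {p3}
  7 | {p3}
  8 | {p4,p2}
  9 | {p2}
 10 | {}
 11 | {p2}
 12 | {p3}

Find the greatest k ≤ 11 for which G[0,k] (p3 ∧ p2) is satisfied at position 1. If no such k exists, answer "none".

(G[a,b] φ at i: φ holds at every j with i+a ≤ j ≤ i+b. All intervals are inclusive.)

0

(p3 ∧ p2) must hold from j=1 onward; find where it first fails.
  j=1: holds
  j=2: fails
Holds on [1,1], so largest k = 0.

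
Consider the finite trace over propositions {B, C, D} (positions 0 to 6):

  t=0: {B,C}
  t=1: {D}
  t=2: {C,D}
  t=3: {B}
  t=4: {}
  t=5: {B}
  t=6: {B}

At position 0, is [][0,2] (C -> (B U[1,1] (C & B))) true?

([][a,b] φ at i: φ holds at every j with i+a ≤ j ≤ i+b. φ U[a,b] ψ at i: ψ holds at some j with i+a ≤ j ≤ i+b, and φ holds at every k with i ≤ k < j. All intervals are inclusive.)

Check (C -> (B U[1,1] (C & B))) at every j in [0,2]:
  j=0: antecedent true; consequent fails → ✗
  j=1: antecedent false → ✓
  j=2: antecedent true; consequent fails → ✗
Fails at j=0 → formula fails.

False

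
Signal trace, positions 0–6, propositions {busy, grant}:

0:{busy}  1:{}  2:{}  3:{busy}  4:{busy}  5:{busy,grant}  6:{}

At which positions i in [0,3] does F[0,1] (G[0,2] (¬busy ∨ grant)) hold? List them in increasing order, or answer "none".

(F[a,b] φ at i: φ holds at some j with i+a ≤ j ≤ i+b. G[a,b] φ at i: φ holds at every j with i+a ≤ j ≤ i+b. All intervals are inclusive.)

Evaluate at each i in [0,3]:
  i=0: ✗ (none in [0,1])
  i=1: ✗ (none in [1,2])
  i=2: ✗ (none in [2,3])
  i=3: ✗ (none in [3,4])

none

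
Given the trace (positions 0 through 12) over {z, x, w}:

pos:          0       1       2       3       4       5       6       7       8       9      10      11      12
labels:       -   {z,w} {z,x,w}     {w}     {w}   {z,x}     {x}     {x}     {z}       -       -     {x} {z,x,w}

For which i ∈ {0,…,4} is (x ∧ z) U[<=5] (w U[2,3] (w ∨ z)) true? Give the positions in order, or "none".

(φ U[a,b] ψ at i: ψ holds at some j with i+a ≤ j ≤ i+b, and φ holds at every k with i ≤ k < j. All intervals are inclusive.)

Evaluate at each i in [0,4]:
  i=0: ✗ (lhs fails at k=0 before rhs at j=1)
  i=1: ✓ (rhs at j=1)
  i=2: ✓ (rhs at j=2)
  i=3: ✓ (rhs at j=3)
  i=4: ✗ (no rhs in [4,9])

1, 2, 3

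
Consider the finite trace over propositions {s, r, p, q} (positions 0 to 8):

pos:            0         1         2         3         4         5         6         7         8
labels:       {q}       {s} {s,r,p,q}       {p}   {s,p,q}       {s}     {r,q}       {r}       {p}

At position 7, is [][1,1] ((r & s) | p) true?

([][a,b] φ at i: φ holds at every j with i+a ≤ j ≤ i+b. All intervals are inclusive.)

Check ((r & s) | p) at every j in [8,8]:
  j=8: true
All positions satisfy it → formula holds.

True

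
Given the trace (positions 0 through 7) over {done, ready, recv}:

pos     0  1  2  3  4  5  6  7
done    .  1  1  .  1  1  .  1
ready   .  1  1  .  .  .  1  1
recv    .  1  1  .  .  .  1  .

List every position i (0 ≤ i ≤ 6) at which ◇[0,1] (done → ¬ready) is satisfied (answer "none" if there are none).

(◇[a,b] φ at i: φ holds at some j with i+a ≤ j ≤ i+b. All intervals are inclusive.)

0, 2, 3, 4, 5, 6

Evaluate at each i in [0,6]:
  i=0: ✓ (witness j=0)
  i=1: ✗ (none in [1,2])
  i=2: ✓ (witness j=3)
  i=3: ✓ (witness j=3)
  i=4: ✓ (witness j=4)
  i=5: ✓ (witness j=5)
  i=6: ✓ (witness j=6)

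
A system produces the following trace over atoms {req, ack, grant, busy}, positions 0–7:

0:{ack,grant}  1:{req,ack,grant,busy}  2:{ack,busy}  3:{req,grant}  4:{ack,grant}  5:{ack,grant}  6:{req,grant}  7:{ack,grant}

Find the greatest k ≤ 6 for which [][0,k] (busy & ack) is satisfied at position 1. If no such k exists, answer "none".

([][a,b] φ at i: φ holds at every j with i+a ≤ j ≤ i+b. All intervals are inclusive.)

1

(busy & ack) must hold from j=1 onward; find where it first fails.
  j=1: holds
  j=2: holds
  j=3: fails
Holds on [1,2], so largest k = 1.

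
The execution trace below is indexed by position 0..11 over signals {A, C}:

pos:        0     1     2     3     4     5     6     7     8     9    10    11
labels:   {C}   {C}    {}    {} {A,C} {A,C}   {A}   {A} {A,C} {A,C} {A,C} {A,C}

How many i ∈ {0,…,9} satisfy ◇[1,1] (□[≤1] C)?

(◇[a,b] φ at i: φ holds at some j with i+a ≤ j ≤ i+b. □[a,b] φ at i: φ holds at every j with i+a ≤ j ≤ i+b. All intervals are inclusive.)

Evaluate at each i in [0,9]:
  i=0: ✗ (none in [1,1])
  i=1: ✗ (none in [2,2])
  i=2: ✗ (none in [3,3])
  i=3: ✓ (witness j=4)
  i=4: ✗ (none in [5,5])
  i=5: ✗ (none in [6,6])
  i=6: ✗ (none in [7,7])
  i=7: ✓ (witness j=8)
  i=8: ✓ (witness j=9)
  i=9: ✓ (witness j=10)
Positions where it holds: {3, 7, 8, 9} → 4.

4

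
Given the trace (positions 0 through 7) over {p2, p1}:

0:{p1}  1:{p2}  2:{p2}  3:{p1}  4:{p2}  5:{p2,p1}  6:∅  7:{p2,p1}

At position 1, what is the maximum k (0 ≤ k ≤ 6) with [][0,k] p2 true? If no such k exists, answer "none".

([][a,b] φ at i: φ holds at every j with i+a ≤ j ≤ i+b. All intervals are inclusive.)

1

p2 must hold from j=1 onward; find where it first fails.
  j=1: holds
  j=2: holds
  j=3: fails
Holds on [1,2], so largest k = 1.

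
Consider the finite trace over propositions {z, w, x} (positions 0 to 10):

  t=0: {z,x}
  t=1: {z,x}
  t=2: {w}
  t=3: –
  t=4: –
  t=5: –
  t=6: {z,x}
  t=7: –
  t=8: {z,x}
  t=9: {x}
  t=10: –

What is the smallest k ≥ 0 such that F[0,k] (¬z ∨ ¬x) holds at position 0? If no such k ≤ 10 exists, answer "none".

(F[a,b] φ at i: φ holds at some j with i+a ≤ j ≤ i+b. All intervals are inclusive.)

Scan j = 0,1,… for (¬z ∨ ¬x):
  j=0: fails
  j=1: fails
  j=2: holds
First hit at j=2, so smallest k = 2-0 = 2.

2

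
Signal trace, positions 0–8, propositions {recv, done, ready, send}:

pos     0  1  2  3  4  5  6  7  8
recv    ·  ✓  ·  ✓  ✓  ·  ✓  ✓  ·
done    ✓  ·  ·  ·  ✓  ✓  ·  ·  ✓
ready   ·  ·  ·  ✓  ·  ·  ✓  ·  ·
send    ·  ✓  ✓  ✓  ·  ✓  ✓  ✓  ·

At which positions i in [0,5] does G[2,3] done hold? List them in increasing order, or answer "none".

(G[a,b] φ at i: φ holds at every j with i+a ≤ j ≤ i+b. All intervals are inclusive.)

2

Evaluate at each i in [0,5]:
  i=0: ✗ (fails at j=2)
  i=1: ✗ (fails at j=3)
  i=2: ✓ (all of [4,5])
  i=3: ✗ (fails at j=6)
  i=4: ✗ (fails at j=6)
  i=5: ✗ (fails at j=7)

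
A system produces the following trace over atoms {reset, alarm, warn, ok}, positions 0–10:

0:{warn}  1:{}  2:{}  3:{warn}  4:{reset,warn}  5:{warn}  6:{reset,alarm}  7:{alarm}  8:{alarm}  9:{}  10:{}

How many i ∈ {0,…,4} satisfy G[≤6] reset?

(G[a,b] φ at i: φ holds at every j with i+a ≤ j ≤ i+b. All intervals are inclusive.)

Evaluate at each i in [0,4]:
  i=0: ✗ (fails at j=0)
  i=1: ✗ (fails at j=1)
  i=2: ✗ (fails at j=2)
  i=3: ✗ (fails at j=3)
  i=4: ✗ (fails at j=5)
Positions where it holds: {} → 0.

0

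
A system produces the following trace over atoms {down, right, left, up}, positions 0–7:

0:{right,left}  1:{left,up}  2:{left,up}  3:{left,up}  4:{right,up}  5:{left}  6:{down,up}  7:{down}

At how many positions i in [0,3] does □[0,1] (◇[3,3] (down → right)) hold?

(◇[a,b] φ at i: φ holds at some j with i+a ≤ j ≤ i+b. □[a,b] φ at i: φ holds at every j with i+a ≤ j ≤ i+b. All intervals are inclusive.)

2

Evaluate at each i in [0,3]:
  i=0: ✓ (all of [0,1])
  i=1: ✓ (all of [1,2])
  i=2: ✗ (fails at j=3)
  i=3: ✗ (fails at j=3)
Positions where it holds: {0, 1} → 2.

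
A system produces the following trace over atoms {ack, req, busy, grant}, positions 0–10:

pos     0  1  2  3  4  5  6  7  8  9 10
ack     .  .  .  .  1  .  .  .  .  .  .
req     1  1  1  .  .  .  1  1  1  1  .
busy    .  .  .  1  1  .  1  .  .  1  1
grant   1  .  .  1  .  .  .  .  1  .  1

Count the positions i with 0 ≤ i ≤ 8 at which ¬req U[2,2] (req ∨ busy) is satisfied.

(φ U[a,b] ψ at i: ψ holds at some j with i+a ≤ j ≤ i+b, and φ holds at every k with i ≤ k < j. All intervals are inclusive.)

1

Evaluate at each i in [0,8]:
  i=0: ✗ (lhs fails at k=0 before rhs at j=2)
  i=1: ✗ (lhs fails at k=1 before rhs at j=3)
  i=2: ✗ (lhs fails at k=2 before rhs at j=4)
  i=3: ✗ (no rhs in [5,5])
  i=4: ✓ (rhs at j=6; lhs holds on [4,5])
  i=5: ✗ (lhs fails at k=6 before rhs at j=7)
  i=6: ✗ (lhs fails at k=6 before rhs at j=8)
  i=7: ✗ (lhs fails at k=7 before rhs at j=9)
  i=8: ✗ (lhs fails at k=8 before rhs at j=10)
Positions where it holds: {4} → 1.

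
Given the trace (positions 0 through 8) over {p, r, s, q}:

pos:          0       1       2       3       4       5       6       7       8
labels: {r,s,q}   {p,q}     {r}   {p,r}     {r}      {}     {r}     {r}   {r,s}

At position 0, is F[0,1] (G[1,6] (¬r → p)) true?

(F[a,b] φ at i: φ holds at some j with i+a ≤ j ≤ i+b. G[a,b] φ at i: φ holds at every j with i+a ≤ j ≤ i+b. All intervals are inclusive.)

False

Check G[1,6] (¬r → p) at each j in [0,1]:
  j=0: fails at 5
  j=1: fails at 5
No position in the window satisfies it → formula fails.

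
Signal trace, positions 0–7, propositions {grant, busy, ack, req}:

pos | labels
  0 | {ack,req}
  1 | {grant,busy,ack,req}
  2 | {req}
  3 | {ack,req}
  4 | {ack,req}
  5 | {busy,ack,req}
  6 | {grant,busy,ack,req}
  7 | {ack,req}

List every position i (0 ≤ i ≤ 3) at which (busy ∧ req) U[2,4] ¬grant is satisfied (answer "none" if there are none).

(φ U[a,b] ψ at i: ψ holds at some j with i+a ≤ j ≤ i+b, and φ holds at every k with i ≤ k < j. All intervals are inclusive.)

Evaluate at each i in [0,3]:
  i=0: ✗ (lhs fails at k=0 before rhs at j=2)
  i=1: ✗ (lhs fails at k=2 before rhs at j=3)
  i=2: ✗ (lhs fails at k=2 before rhs at j=4)
  i=3: ✗ (lhs fails at k=3 before rhs at j=5)

none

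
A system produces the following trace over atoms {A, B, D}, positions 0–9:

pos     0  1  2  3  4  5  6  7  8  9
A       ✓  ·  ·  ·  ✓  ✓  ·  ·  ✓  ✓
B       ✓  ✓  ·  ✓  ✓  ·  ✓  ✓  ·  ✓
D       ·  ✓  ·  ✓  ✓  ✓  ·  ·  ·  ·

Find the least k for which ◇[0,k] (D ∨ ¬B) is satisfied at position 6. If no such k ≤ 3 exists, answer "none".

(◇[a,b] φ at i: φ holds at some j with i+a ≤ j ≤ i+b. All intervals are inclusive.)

Scan j = 6,7,… for (D ∨ ¬B):
  j=6: fails
  j=7: fails
  j=8: holds
First hit at j=8, so smallest k = 8-6 = 2.

2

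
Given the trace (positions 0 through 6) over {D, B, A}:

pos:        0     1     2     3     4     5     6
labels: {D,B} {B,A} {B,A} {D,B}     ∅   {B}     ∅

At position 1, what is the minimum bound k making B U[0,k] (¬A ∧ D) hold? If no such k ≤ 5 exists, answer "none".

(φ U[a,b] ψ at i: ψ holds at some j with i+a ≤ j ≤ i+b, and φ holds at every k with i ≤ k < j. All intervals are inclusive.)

2

Need earliest j ≥ 1 with (¬A ∧ D), and B at every k in [1,j-1].
  j=1: rhs fails.
  j=2: rhs fails.
  j=3: rhs holds; lhs holds on [1,2]. k = 2.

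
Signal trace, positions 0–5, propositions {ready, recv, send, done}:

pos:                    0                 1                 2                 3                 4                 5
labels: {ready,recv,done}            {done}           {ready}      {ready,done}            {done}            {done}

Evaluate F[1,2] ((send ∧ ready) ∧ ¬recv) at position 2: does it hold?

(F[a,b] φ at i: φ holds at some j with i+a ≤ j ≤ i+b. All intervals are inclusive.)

False

Check ((send ∧ ready) ∧ ¬recv) at each j in [3,4]:
  j=3: false
  j=4: false
No position in the window satisfies it → formula fails.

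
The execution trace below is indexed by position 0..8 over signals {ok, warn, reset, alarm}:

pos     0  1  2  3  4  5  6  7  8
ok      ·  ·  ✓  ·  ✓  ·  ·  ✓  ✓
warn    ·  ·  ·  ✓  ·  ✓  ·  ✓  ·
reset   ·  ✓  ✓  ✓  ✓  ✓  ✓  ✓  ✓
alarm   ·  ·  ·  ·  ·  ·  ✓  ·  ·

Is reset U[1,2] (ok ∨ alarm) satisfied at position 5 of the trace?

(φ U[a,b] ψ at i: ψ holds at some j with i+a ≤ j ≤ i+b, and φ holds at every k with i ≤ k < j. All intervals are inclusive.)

Holds

Need some j in [6,7] with (ok ∨ alarm), and reset at every k in [5,j-1].
  j=6: (ok ∨ alarm) holds; reset holds at every k in [5,5] → satisfied.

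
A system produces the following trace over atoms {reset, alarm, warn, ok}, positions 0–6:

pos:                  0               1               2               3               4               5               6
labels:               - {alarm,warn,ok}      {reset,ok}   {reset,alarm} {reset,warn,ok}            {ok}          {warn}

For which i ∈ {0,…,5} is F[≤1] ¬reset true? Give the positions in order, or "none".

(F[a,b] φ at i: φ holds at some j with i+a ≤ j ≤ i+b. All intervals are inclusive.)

0, 1, 4, 5

Evaluate at each i in [0,5]:
  i=0: ✓ (witness j=0)
  i=1: ✓ (witness j=1)
  i=2: ✗ (none in [2,3])
  i=3: ✗ (none in [3,4])
  i=4: ✓ (witness j=5)
  i=5: ✓ (witness j=5)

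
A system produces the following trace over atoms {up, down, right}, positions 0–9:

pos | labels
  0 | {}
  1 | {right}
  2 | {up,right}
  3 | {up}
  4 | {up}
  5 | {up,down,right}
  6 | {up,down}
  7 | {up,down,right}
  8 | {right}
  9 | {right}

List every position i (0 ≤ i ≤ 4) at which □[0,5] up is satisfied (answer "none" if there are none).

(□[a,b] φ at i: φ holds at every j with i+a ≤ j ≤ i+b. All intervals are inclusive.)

2

Evaluate at each i in [0,4]:
  i=0: ✗ (fails at j=0)
  i=1: ✗ (fails at j=1)
  i=2: ✓ (all of [2,7])
  i=3: ✗ (fails at j=8)
  i=4: ✗ (fails at j=8)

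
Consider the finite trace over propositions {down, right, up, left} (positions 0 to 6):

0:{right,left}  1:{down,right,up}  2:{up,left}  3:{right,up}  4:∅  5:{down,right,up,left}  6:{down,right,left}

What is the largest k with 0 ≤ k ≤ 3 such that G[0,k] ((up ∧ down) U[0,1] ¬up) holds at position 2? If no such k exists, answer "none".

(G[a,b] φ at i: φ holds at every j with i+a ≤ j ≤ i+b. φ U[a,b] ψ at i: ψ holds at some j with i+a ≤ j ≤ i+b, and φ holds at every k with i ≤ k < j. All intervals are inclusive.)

none

((up ∧ down) U[0,1] ¬up) must hold from j=2 onward; find where it first fails.
  j=2: fails → no k works.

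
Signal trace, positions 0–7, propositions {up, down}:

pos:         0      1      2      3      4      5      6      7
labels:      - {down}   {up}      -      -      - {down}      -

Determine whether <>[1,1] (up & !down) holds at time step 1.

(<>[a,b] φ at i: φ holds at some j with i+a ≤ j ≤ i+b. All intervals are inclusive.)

Holds

Check (up & !down) at each j in [2,2]:
  j=2: true
Found at j=2 → formula holds.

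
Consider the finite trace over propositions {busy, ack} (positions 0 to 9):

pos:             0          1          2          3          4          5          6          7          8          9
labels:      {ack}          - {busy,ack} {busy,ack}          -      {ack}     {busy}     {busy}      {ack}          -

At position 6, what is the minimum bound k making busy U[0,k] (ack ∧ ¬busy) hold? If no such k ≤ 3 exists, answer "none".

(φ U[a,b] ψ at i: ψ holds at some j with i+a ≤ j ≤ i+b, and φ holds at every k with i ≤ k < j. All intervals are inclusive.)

Need earliest j ≥ 6 with (ack ∧ ¬busy), and busy at every k in [6,j-1].
  j=6: rhs fails.
  j=7: rhs fails.
  j=8: rhs holds; lhs holds on [6,7]. k = 2.

2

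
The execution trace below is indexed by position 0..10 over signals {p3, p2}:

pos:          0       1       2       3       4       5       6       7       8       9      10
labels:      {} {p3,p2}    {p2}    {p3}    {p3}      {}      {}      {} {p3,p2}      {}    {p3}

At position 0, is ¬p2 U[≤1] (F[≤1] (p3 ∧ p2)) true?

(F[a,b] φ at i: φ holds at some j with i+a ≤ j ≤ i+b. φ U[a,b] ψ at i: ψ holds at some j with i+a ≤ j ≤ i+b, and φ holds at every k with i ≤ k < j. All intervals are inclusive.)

Need some j in [0,1] with F[≤1] (p3 ∧ p2), and ¬p2 at every k in [0,j-1].
  j=0: F[≤1] (p3 ∧ p2) holds; no prefix to check → satisfied.

Holds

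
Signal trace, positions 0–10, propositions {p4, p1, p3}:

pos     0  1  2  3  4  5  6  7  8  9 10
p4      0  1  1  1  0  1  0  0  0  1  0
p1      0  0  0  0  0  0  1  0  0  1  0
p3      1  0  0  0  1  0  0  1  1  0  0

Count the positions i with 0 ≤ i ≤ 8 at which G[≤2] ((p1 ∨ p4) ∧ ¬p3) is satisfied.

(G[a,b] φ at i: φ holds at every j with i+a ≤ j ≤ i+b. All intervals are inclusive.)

1

Evaluate at each i in [0,8]:
  i=0: ✗ (fails at j=0)
  i=1: ✓ (all of [1,3])
  i=2: ✗ (fails at j=4)
  i=3: ✗ (fails at j=4)
  i=4: ✗ (fails at j=4)
  i=5: ✗ (fails at j=7)
  i=6: ✗ (fails at j=7)
  i=7: ✗ (fails at j=7)
  i=8: ✗ (fails at j=8)
Positions where it holds: {1} → 1.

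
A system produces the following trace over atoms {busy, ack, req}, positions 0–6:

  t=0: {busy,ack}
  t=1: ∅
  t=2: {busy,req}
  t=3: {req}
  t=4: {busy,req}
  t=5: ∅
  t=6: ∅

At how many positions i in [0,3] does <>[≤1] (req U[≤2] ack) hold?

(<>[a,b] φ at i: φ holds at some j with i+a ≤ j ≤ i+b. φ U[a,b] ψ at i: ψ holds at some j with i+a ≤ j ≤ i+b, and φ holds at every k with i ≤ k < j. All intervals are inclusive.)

1

Evaluate at each i in [0,3]:
  i=0: ✓ (witness j=0)
  i=1: ✗ (none in [1,2])
  i=2: ✗ (none in [2,3])
  i=3: ✗ (none in [3,4])
Positions where it holds: {0} → 1.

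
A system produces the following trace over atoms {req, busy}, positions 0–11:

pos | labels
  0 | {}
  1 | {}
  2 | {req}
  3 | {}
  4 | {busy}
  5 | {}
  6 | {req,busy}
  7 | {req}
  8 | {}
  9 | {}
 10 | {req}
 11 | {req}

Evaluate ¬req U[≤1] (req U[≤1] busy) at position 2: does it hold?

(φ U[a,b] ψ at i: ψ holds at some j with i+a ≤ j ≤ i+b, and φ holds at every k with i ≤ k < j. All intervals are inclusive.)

Need some j in [2,3] with (req U[≤1] busy), and ¬req at every k in [2,j-1].
  j=2: (req U[≤1] busy) — fails.
  j=3: (req U[≤1] busy) — fails.
No j in the window works → until fails.

Does not hold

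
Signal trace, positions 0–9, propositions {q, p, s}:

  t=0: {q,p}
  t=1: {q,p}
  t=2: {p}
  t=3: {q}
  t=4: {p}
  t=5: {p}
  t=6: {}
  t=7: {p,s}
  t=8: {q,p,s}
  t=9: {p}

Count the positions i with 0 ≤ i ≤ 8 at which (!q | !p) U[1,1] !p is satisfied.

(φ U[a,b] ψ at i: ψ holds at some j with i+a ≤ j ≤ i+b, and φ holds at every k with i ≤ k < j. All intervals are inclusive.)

Evaluate at each i in [0,8]:
  i=0: ✗ (no rhs in [1,1])
  i=1: ✗ (no rhs in [2,2])
  i=2: ✓ (rhs at j=3; lhs holds on [2,2])
  i=3: ✗ (no rhs in [4,4])
  i=4: ✗ (no rhs in [5,5])
  i=5: ✓ (rhs at j=6; lhs holds on [5,5])
  i=6: ✗ (no rhs in [7,7])
  i=7: ✗ (no rhs in [8,8])
  i=8: ✗ (no rhs in [9,9])
Positions where it holds: {2, 5} → 2.

2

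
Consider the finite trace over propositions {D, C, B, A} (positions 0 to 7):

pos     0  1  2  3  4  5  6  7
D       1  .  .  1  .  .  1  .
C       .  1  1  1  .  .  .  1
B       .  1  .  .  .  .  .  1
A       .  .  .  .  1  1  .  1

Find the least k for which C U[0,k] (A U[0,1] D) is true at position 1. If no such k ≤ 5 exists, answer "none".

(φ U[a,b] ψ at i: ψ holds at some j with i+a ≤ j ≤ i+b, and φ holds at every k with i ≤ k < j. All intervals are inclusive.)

2

Need earliest j ≥ 1 with (A U[0,1] D), and C at every k in [1,j-1].
  j=1: rhs fails.
  j=2: rhs fails.
  j=3: rhs holds; lhs holds on [1,2]. k = 2.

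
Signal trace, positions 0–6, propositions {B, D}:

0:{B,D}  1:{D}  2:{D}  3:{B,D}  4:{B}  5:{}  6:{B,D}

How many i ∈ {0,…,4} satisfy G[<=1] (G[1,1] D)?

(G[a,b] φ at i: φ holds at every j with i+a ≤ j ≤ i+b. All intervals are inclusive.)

Evaluate at each i in [0,4]:
  i=0: ✓ (all of [0,1])
  i=1: ✓ (all of [1,2])
  i=2: ✗ (fails at j=3)
  i=3: ✗ (fails at j=3)
  i=4: ✗ (fails at j=4)
Positions where it holds: {0, 1} → 2.

2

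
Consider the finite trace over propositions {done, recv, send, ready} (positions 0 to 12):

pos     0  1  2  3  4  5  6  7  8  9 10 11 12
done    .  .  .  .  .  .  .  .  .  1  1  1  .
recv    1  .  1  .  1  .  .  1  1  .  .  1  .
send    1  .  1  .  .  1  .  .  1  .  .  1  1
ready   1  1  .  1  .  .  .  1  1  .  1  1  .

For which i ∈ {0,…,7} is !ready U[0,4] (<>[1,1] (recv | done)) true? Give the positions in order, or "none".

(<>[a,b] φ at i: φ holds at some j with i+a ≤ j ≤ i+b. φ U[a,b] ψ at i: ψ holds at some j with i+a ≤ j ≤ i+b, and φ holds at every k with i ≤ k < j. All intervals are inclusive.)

Evaluate at each i in [0,7]:
  i=0: ✗ (lhs fails at k=0 before rhs at j=1)
  i=1: ✓ (rhs at j=1)
  i=2: ✓ (rhs at j=3; lhs holds on [2,2])
  i=3: ✓ (rhs at j=3)
  i=4: ✓ (rhs at j=6; lhs holds on [4,5])
  i=5: ✓ (rhs at j=6; lhs holds on [5,5])
  i=6: ✓ (rhs at j=6)
  i=7: ✓ (rhs at j=7)

1, 2, 3, 4, 5, 6, 7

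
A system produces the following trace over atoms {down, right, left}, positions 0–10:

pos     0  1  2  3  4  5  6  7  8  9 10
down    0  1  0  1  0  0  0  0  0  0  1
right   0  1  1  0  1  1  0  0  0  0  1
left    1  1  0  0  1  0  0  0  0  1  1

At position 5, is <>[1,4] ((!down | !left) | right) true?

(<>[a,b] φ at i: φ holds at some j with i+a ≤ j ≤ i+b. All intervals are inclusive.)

Check ((!down | !left) | right) at each j in [6,9]:
  j=6: true
  j=7: true
  j=8: true
  j=9: true
Found at j=6 → formula holds.

Yes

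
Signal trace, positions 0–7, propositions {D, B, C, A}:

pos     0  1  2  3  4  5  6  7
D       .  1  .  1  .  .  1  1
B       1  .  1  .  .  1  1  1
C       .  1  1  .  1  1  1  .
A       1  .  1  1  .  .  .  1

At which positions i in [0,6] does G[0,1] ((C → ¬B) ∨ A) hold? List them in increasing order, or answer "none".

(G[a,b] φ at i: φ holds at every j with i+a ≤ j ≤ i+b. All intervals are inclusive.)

0, 1, 2, 3

Evaluate at each i in [0,6]:
  i=0: ✓ (all of [0,1])
  i=1: ✓ (all of [1,2])
  i=2: ✓ (all of [2,3])
  i=3: ✓ (all of [3,4])
  i=4: ✗ (fails at j=5)
  i=5: ✗ (fails at j=5)
  i=6: ✗ (fails at j=6)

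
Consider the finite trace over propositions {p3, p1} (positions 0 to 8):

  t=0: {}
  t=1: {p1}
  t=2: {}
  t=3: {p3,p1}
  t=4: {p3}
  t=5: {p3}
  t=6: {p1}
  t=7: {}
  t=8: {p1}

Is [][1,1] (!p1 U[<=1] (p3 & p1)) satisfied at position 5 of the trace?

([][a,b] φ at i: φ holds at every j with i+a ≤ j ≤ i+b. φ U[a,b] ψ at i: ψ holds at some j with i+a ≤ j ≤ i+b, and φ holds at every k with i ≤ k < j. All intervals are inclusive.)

Does not hold

Check (!p1 U[<=1] (p3 & p1)) at every j in [6,6]:
  j=6: fails
Fails at j=6 → formula fails.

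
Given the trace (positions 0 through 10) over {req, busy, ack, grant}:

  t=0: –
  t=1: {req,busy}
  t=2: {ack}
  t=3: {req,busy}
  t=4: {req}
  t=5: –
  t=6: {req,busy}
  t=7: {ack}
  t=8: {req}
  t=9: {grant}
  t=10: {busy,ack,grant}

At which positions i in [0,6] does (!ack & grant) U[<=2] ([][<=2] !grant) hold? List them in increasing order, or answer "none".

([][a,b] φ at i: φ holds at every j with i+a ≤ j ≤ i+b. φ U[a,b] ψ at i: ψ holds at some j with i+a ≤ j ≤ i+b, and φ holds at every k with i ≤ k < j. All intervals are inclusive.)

0, 1, 2, 3, 4, 5, 6

Evaluate at each i in [0,6]:
  i=0: ✓ (rhs at j=0)
  i=1: ✓ (rhs at j=1)
  i=2: ✓ (rhs at j=2)
  i=3: ✓ (rhs at j=3)
  i=4: ✓ (rhs at j=4)
  i=5: ✓ (rhs at j=5)
  i=6: ✓ (rhs at j=6)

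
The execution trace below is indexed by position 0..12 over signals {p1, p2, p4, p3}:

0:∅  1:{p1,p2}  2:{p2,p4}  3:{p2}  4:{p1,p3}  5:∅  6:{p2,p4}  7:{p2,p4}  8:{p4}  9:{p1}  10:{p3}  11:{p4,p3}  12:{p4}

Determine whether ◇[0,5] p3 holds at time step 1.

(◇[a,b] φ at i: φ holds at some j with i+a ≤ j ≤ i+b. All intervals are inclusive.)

Check p3 at each j in [1,6]:
  j=1: false
  j=2: false
  j=3: false
  j=4: true
  j=5: false
  j=6: false
Found at j=4 → formula holds.

True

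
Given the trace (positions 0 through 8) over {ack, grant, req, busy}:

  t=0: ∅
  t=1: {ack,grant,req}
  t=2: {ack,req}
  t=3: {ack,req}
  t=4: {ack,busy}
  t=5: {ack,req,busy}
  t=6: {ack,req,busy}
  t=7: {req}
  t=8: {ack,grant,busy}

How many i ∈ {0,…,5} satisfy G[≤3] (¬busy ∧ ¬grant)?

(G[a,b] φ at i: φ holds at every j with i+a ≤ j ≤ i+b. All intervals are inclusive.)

Evaluate at each i in [0,5]:
  i=0: ✗ (fails at j=1)
  i=1: ✗ (fails at j=1)
  i=2: ✗ (fails at j=4)
  i=3: ✗ (fails at j=4)
  i=4: ✗ (fails at j=4)
  i=5: ✗ (fails at j=5)
Positions where it holds: {} → 0.

0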